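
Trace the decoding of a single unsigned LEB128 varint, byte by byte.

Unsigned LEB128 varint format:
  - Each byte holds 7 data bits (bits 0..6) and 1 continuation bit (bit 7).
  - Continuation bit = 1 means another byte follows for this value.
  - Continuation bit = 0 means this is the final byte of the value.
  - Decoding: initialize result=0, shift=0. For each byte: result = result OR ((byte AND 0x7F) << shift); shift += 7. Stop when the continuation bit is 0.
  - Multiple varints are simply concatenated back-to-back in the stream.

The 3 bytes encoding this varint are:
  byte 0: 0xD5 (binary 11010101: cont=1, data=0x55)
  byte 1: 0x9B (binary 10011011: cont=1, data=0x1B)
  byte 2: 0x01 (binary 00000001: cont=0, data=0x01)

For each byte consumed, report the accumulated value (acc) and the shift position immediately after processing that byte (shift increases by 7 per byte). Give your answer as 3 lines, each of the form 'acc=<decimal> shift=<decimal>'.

Answer: acc=85 shift=7
acc=3541 shift=14
acc=19925 shift=21

Derivation:
byte 0=0xD5: payload=0x55=85, contrib = 85<<0 = 85; acc -> 85, shift -> 7
byte 1=0x9B: payload=0x1B=27, contrib = 27<<7 = 3456; acc -> 3541, shift -> 14
byte 2=0x01: payload=0x01=1, contrib = 1<<14 = 16384; acc -> 19925, shift -> 21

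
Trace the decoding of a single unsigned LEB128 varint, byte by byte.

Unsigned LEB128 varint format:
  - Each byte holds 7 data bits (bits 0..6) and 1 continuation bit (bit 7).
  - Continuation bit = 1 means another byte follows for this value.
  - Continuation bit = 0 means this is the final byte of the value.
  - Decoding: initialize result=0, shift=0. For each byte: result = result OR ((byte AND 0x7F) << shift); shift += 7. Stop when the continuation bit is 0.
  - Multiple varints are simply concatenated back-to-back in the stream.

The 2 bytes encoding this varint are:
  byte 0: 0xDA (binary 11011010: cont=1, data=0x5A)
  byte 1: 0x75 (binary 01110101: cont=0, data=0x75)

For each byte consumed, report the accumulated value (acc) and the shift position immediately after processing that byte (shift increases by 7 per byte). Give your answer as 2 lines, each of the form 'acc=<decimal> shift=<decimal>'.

byte 0=0xDA: payload=0x5A=90, contrib = 90<<0 = 90; acc -> 90, shift -> 7
byte 1=0x75: payload=0x75=117, contrib = 117<<7 = 14976; acc -> 15066, shift -> 14

Answer: acc=90 shift=7
acc=15066 shift=14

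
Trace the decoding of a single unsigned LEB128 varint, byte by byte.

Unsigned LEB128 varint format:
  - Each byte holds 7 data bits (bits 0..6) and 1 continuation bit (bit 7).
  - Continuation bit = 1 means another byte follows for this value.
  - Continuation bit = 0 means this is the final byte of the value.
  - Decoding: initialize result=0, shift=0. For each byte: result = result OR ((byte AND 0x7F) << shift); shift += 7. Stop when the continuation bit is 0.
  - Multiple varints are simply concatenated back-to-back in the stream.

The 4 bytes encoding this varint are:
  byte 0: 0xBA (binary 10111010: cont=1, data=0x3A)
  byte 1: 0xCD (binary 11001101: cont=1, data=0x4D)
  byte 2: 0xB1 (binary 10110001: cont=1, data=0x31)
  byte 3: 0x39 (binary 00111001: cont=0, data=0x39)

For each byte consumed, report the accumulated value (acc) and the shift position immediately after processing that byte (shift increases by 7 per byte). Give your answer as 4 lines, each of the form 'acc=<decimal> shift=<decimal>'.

byte 0=0xBA: payload=0x3A=58, contrib = 58<<0 = 58; acc -> 58, shift -> 7
byte 1=0xCD: payload=0x4D=77, contrib = 77<<7 = 9856; acc -> 9914, shift -> 14
byte 2=0xB1: payload=0x31=49, contrib = 49<<14 = 802816; acc -> 812730, shift -> 21
byte 3=0x39: payload=0x39=57, contrib = 57<<21 = 119537664; acc -> 120350394, shift -> 28

Answer: acc=58 shift=7
acc=9914 shift=14
acc=812730 shift=21
acc=120350394 shift=28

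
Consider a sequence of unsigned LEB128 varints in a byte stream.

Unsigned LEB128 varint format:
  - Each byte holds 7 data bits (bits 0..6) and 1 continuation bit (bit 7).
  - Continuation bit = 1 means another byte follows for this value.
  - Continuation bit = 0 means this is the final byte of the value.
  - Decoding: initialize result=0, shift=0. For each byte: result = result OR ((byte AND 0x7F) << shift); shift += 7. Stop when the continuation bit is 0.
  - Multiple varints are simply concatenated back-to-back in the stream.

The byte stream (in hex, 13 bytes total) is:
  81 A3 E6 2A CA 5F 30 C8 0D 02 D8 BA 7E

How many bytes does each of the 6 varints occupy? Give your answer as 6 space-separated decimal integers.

Answer: 4 2 1 2 1 3

Derivation:
  byte[0]=0x81 cont=1 payload=0x01=1: acc |= 1<<0 -> acc=1 shift=7
  byte[1]=0xA3 cont=1 payload=0x23=35: acc |= 35<<7 -> acc=4481 shift=14
  byte[2]=0xE6 cont=1 payload=0x66=102: acc |= 102<<14 -> acc=1675649 shift=21
  byte[3]=0x2A cont=0 payload=0x2A=42: acc |= 42<<21 -> acc=89756033 shift=28 [end]
Varint 1: bytes[0:4] = 81 A3 E6 2A -> value 89756033 (4 byte(s))
  byte[4]=0xCA cont=1 payload=0x4A=74: acc |= 74<<0 -> acc=74 shift=7
  byte[5]=0x5F cont=0 payload=0x5F=95: acc |= 95<<7 -> acc=12234 shift=14 [end]
Varint 2: bytes[4:6] = CA 5F -> value 12234 (2 byte(s))
  byte[6]=0x30 cont=0 payload=0x30=48: acc |= 48<<0 -> acc=48 shift=7 [end]
Varint 3: bytes[6:7] = 30 -> value 48 (1 byte(s))
  byte[7]=0xC8 cont=1 payload=0x48=72: acc |= 72<<0 -> acc=72 shift=7
  byte[8]=0x0D cont=0 payload=0x0D=13: acc |= 13<<7 -> acc=1736 shift=14 [end]
Varint 4: bytes[7:9] = C8 0D -> value 1736 (2 byte(s))
  byte[9]=0x02 cont=0 payload=0x02=2: acc |= 2<<0 -> acc=2 shift=7 [end]
Varint 5: bytes[9:10] = 02 -> value 2 (1 byte(s))
  byte[10]=0xD8 cont=1 payload=0x58=88: acc |= 88<<0 -> acc=88 shift=7
  byte[11]=0xBA cont=1 payload=0x3A=58: acc |= 58<<7 -> acc=7512 shift=14
  byte[12]=0x7E cont=0 payload=0x7E=126: acc |= 126<<14 -> acc=2071896 shift=21 [end]
Varint 6: bytes[10:13] = D8 BA 7E -> value 2071896 (3 byte(s))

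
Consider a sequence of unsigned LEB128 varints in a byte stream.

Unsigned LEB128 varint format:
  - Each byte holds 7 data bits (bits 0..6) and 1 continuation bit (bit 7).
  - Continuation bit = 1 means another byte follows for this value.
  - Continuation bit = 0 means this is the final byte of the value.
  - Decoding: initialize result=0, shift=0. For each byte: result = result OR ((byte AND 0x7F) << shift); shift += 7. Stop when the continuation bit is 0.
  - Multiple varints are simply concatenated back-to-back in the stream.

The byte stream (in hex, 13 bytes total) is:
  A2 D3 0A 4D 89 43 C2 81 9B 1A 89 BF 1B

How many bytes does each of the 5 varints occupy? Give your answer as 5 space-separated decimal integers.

Answer: 3 1 2 4 3

Derivation:
  byte[0]=0xA2 cont=1 payload=0x22=34: acc |= 34<<0 -> acc=34 shift=7
  byte[1]=0xD3 cont=1 payload=0x53=83: acc |= 83<<7 -> acc=10658 shift=14
  byte[2]=0x0A cont=0 payload=0x0A=10: acc |= 10<<14 -> acc=174498 shift=21 [end]
Varint 1: bytes[0:3] = A2 D3 0A -> value 174498 (3 byte(s))
  byte[3]=0x4D cont=0 payload=0x4D=77: acc |= 77<<0 -> acc=77 shift=7 [end]
Varint 2: bytes[3:4] = 4D -> value 77 (1 byte(s))
  byte[4]=0x89 cont=1 payload=0x09=9: acc |= 9<<0 -> acc=9 shift=7
  byte[5]=0x43 cont=0 payload=0x43=67: acc |= 67<<7 -> acc=8585 shift=14 [end]
Varint 3: bytes[4:6] = 89 43 -> value 8585 (2 byte(s))
  byte[6]=0xC2 cont=1 payload=0x42=66: acc |= 66<<0 -> acc=66 shift=7
  byte[7]=0x81 cont=1 payload=0x01=1: acc |= 1<<7 -> acc=194 shift=14
  byte[8]=0x9B cont=1 payload=0x1B=27: acc |= 27<<14 -> acc=442562 shift=21
  byte[9]=0x1A cont=0 payload=0x1A=26: acc |= 26<<21 -> acc=54968514 shift=28 [end]
Varint 4: bytes[6:10] = C2 81 9B 1A -> value 54968514 (4 byte(s))
  byte[10]=0x89 cont=1 payload=0x09=9: acc |= 9<<0 -> acc=9 shift=7
  byte[11]=0xBF cont=1 payload=0x3F=63: acc |= 63<<7 -> acc=8073 shift=14
  byte[12]=0x1B cont=0 payload=0x1B=27: acc |= 27<<14 -> acc=450441 shift=21 [end]
Varint 5: bytes[10:13] = 89 BF 1B -> value 450441 (3 byte(s))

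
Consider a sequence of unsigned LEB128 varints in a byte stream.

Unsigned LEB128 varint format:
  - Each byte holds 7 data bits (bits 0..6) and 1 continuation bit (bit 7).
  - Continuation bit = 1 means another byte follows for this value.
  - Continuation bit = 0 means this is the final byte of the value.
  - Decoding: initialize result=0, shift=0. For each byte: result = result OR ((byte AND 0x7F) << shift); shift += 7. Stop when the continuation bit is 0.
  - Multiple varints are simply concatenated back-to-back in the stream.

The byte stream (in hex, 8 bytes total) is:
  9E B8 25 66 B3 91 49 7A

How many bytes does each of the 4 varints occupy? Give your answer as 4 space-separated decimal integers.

  byte[0]=0x9E cont=1 payload=0x1E=30: acc |= 30<<0 -> acc=30 shift=7
  byte[1]=0xB8 cont=1 payload=0x38=56: acc |= 56<<7 -> acc=7198 shift=14
  byte[2]=0x25 cont=0 payload=0x25=37: acc |= 37<<14 -> acc=613406 shift=21 [end]
Varint 1: bytes[0:3] = 9E B8 25 -> value 613406 (3 byte(s))
  byte[3]=0x66 cont=0 payload=0x66=102: acc |= 102<<0 -> acc=102 shift=7 [end]
Varint 2: bytes[3:4] = 66 -> value 102 (1 byte(s))
  byte[4]=0xB3 cont=1 payload=0x33=51: acc |= 51<<0 -> acc=51 shift=7
  byte[5]=0x91 cont=1 payload=0x11=17: acc |= 17<<7 -> acc=2227 shift=14
  byte[6]=0x49 cont=0 payload=0x49=73: acc |= 73<<14 -> acc=1198259 shift=21 [end]
Varint 3: bytes[4:7] = B3 91 49 -> value 1198259 (3 byte(s))
  byte[7]=0x7A cont=0 payload=0x7A=122: acc |= 122<<0 -> acc=122 shift=7 [end]
Varint 4: bytes[7:8] = 7A -> value 122 (1 byte(s))

Answer: 3 1 3 1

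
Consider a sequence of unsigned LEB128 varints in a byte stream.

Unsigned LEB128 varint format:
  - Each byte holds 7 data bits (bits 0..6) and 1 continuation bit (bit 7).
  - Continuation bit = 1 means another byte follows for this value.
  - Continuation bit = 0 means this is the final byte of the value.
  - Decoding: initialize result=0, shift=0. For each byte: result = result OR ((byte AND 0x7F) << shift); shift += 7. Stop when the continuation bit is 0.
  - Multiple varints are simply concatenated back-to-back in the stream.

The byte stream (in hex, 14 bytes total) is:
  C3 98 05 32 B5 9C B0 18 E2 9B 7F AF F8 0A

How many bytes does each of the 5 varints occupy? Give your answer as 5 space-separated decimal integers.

Answer: 3 1 4 3 3

Derivation:
  byte[0]=0xC3 cont=1 payload=0x43=67: acc |= 67<<0 -> acc=67 shift=7
  byte[1]=0x98 cont=1 payload=0x18=24: acc |= 24<<7 -> acc=3139 shift=14
  byte[2]=0x05 cont=0 payload=0x05=5: acc |= 5<<14 -> acc=85059 shift=21 [end]
Varint 1: bytes[0:3] = C3 98 05 -> value 85059 (3 byte(s))
  byte[3]=0x32 cont=0 payload=0x32=50: acc |= 50<<0 -> acc=50 shift=7 [end]
Varint 2: bytes[3:4] = 32 -> value 50 (1 byte(s))
  byte[4]=0xB5 cont=1 payload=0x35=53: acc |= 53<<0 -> acc=53 shift=7
  byte[5]=0x9C cont=1 payload=0x1C=28: acc |= 28<<7 -> acc=3637 shift=14
  byte[6]=0xB0 cont=1 payload=0x30=48: acc |= 48<<14 -> acc=790069 shift=21
  byte[7]=0x18 cont=0 payload=0x18=24: acc |= 24<<21 -> acc=51121717 shift=28 [end]
Varint 3: bytes[4:8] = B5 9C B0 18 -> value 51121717 (4 byte(s))
  byte[8]=0xE2 cont=1 payload=0x62=98: acc |= 98<<0 -> acc=98 shift=7
  byte[9]=0x9B cont=1 payload=0x1B=27: acc |= 27<<7 -> acc=3554 shift=14
  byte[10]=0x7F cont=0 payload=0x7F=127: acc |= 127<<14 -> acc=2084322 shift=21 [end]
Varint 4: bytes[8:11] = E2 9B 7F -> value 2084322 (3 byte(s))
  byte[11]=0xAF cont=1 payload=0x2F=47: acc |= 47<<0 -> acc=47 shift=7
  byte[12]=0xF8 cont=1 payload=0x78=120: acc |= 120<<7 -> acc=15407 shift=14
  byte[13]=0x0A cont=0 payload=0x0A=10: acc |= 10<<14 -> acc=179247 shift=21 [end]
Varint 5: bytes[11:14] = AF F8 0A -> value 179247 (3 byte(s))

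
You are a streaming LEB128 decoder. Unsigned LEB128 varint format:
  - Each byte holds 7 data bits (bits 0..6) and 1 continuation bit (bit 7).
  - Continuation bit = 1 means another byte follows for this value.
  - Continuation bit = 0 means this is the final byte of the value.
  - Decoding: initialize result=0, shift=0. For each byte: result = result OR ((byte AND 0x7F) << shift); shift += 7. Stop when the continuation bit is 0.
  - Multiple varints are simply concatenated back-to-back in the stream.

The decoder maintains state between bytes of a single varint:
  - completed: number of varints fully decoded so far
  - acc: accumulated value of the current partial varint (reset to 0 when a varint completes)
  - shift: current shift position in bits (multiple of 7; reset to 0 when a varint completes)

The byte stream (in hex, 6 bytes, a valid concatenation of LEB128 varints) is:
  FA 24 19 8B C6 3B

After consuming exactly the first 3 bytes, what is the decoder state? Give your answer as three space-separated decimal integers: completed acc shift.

byte[0]=0xFA cont=1 payload=0x7A: acc |= 122<<0 -> completed=0 acc=122 shift=7
byte[1]=0x24 cont=0 payload=0x24: varint #1 complete (value=4730); reset -> completed=1 acc=0 shift=0
byte[2]=0x19 cont=0 payload=0x19: varint #2 complete (value=25); reset -> completed=2 acc=0 shift=0

Answer: 2 0 0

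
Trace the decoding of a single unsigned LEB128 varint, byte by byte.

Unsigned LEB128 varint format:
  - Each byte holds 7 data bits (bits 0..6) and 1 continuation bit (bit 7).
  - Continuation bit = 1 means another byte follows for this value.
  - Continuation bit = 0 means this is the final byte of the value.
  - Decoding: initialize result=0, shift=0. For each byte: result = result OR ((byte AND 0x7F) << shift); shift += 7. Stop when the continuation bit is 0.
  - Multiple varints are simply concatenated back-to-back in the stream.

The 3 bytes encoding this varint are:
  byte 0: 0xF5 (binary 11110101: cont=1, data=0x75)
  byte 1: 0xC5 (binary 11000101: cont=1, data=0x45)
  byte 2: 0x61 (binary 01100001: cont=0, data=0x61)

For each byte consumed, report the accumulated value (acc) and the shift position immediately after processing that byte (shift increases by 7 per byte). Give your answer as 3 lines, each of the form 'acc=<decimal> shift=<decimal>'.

byte 0=0xF5: payload=0x75=117, contrib = 117<<0 = 117; acc -> 117, shift -> 7
byte 1=0xC5: payload=0x45=69, contrib = 69<<7 = 8832; acc -> 8949, shift -> 14
byte 2=0x61: payload=0x61=97, contrib = 97<<14 = 1589248; acc -> 1598197, shift -> 21

Answer: acc=117 shift=7
acc=8949 shift=14
acc=1598197 shift=21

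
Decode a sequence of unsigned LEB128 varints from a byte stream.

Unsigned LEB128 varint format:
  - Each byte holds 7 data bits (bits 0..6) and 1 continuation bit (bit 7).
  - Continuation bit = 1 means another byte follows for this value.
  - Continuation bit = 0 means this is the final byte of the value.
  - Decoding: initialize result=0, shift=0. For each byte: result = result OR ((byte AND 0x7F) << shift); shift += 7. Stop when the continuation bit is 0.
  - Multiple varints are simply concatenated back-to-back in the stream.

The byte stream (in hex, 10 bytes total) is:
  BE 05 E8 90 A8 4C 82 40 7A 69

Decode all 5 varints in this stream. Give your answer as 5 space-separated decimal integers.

  byte[0]=0xBE cont=1 payload=0x3E=62: acc |= 62<<0 -> acc=62 shift=7
  byte[1]=0x05 cont=0 payload=0x05=5: acc |= 5<<7 -> acc=702 shift=14 [end]
Varint 1: bytes[0:2] = BE 05 -> value 702 (2 byte(s))
  byte[2]=0xE8 cont=1 payload=0x68=104: acc |= 104<<0 -> acc=104 shift=7
  byte[3]=0x90 cont=1 payload=0x10=16: acc |= 16<<7 -> acc=2152 shift=14
  byte[4]=0xA8 cont=1 payload=0x28=40: acc |= 40<<14 -> acc=657512 shift=21
  byte[5]=0x4C cont=0 payload=0x4C=76: acc |= 76<<21 -> acc=160041064 shift=28 [end]
Varint 2: bytes[2:6] = E8 90 A8 4C -> value 160041064 (4 byte(s))
  byte[6]=0x82 cont=1 payload=0x02=2: acc |= 2<<0 -> acc=2 shift=7
  byte[7]=0x40 cont=0 payload=0x40=64: acc |= 64<<7 -> acc=8194 shift=14 [end]
Varint 3: bytes[6:8] = 82 40 -> value 8194 (2 byte(s))
  byte[8]=0x7A cont=0 payload=0x7A=122: acc |= 122<<0 -> acc=122 shift=7 [end]
Varint 4: bytes[8:9] = 7A -> value 122 (1 byte(s))
  byte[9]=0x69 cont=0 payload=0x69=105: acc |= 105<<0 -> acc=105 shift=7 [end]
Varint 5: bytes[9:10] = 69 -> value 105 (1 byte(s))

Answer: 702 160041064 8194 122 105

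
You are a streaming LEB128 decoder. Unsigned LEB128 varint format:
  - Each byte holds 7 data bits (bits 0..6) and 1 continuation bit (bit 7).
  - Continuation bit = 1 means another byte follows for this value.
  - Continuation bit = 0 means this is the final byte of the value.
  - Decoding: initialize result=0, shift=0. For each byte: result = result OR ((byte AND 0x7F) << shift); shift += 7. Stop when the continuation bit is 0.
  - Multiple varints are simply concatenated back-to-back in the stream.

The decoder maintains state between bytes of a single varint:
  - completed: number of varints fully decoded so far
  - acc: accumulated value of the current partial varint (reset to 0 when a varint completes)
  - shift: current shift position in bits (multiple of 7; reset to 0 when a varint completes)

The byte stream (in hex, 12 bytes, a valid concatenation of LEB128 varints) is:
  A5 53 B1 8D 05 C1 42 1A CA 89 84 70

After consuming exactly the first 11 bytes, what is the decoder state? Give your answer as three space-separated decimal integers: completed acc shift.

Answer: 4 66762 21

Derivation:
byte[0]=0xA5 cont=1 payload=0x25: acc |= 37<<0 -> completed=0 acc=37 shift=7
byte[1]=0x53 cont=0 payload=0x53: varint #1 complete (value=10661); reset -> completed=1 acc=0 shift=0
byte[2]=0xB1 cont=1 payload=0x31: acc |= 49<<0 -> completed=1 acc=49 shift=7
byte[3]=0x8D cont=1 payload=0x0D: acc |= 13<<7 -> completed=1 acc=1713 shift=14
byte[4]=0x05 cont=0 payload=0x05: varint #2 complete (value=83633); reset -> completed=2 acc=0 shift=0
byte[5]=0xC1 cont=1 payload=0x41: acc |= 65<<0 -> completed=2 acc=65 shift=7
byte[6]=0x42 cont=0 payload=0x42: varint #3 complete (value=8513); reset -> completed=3 acc=0 shift=0
byte[7]=0x1A cont=0 payload=0x1A: varint #4 complete (value=26); reset -> completed=4 acc=0 shift=0
byte[8]=0xCA cont=1 payload=0x4A: acc |= 74<<0 -> completed=4 acc=74 shift=7
byte[9]=0x89 cont=1 payload=0x09: acc |= 9<<7 -> completed=4 acc=1226 shift=14
byte[10]=0x84 cont=1 payload=0x04: acc |= 4<<14 -> completed=4 acc=66762 shift=21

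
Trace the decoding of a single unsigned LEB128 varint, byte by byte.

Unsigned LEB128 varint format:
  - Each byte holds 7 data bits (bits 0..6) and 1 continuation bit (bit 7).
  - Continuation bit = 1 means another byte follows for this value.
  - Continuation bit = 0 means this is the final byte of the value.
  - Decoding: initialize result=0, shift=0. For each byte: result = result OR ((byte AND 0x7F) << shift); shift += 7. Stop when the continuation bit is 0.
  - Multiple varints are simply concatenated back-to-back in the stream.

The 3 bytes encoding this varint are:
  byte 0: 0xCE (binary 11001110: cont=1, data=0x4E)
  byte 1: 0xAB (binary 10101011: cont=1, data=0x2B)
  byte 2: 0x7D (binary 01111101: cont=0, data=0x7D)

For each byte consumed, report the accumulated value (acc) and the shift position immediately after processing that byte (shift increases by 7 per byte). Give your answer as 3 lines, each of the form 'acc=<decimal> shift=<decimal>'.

byte 0=0xCE: payload=0x4E=78, contrib = 78<<0 = 78; acc -> 78, shift -> 7
byte 1=0xAB: payload=0x2B=43, contrib = 43<<7 = 5504; acc -> 5582, shift -> 14
byte 2=0x7D: payload=0x7D=125, contrib = 125<<14 = 2048000; acc -> 2053582, shift -> 21

Answer: acc=78 shift=7
acc=5582 shift=14
acc=2053582 shift=21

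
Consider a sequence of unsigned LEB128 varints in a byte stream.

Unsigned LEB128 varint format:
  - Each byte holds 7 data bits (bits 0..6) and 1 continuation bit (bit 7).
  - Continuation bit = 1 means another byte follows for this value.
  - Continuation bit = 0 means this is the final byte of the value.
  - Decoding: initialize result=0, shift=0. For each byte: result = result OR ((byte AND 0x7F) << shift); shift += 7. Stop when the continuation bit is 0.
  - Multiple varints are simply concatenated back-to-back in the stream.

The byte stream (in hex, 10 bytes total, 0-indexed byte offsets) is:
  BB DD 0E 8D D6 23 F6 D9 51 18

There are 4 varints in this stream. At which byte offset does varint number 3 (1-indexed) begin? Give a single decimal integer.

Answer: 6

Derivation:
  byte[0]=0xBB cont=1 payload=0x3B=59: acc |= 59<<0 -> acc=59 shift=7
  byte[1]=0xDD cont=1 payload=0x5D=93: acc |= 93<<7 -> acc=11963 shift=14
  byte[2]=0x0E cont=0 payload=0x0E=14: acc |= 14<<14 -> acc=241339 shift=21 [end]
Varint 1: bytes[0:3] = BB DD 0E -> value 241339 (3 byte(s))
  byte[3]=0x8D cont=1 payload=0x0D=13: acc |= 13<<0 -> acc=13 shift=7
  byte[4]=0xD6 cont=1 payload=0x56=86: acc |= 86<<7 -> acc=11021 shift=14
  byte[5]=0x23 cont=0 payload=0x23=35: acc |= 35<<14 -> acc=584461 shift=21 [end]
Varint 2: bytes[3:6] = 8D D6 23 -> value 584461 (3 byte(s))
  byte[6]=0xF6 cont=1 payload=0x76=118: acc |= 118<<0 -> acc=118 shift=7
  byte[7]=0xD9 cont=1 payload=0x59=89: acc |= 89<<7 -> acc=11510 shift=14
  byte[8]=0x51 cont=0 payload=0x51=81: acc |= 81<<14 -> acc=1338614 shift=21 [end]
Varint 3: bytes[6:9] = F6 D9 51 -> value 1338614 (3 byte(s))
  byte[9]=0x18 cont=0 payload=0x18=24: acc |= 24<<0 -> acc=24 shift=7 [end]
Varint 4: bytes[9:10] = 18 -> value 24 (1 byte(s))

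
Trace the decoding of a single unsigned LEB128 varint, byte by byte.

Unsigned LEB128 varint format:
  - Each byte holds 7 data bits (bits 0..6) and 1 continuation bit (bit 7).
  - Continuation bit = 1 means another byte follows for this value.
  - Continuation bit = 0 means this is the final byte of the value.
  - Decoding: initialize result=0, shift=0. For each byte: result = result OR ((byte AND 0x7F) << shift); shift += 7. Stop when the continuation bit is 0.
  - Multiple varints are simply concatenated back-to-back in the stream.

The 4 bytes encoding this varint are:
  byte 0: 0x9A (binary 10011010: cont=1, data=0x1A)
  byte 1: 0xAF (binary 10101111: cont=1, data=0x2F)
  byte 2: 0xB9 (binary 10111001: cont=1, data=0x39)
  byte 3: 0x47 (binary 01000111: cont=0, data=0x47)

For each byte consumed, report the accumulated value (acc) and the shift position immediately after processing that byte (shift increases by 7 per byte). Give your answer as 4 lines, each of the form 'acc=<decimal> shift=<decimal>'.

byte 0=0x9A: payload=0x1A=26, contrib = 26<<0 = 26; acc -> 26, shift -> 7
byte 1=0xAF: payload=0x2F=47, contrib = 47<<7 = 6016; acc -> 6042, shift -> 14
byte 2=0xB9: payload=0x39=57, contrib = 57<<14 = 933888; acc -> 939930, shift -> 21
byte 3=0x47: payload=0x47=71, contrib = 71<<21 = 148897792; acc -> 149837722, shift -> 28

Answer: acc=26 shift=7
acc=6042 shift=14
acc=939930 shift=21
acc=149837722 shift=28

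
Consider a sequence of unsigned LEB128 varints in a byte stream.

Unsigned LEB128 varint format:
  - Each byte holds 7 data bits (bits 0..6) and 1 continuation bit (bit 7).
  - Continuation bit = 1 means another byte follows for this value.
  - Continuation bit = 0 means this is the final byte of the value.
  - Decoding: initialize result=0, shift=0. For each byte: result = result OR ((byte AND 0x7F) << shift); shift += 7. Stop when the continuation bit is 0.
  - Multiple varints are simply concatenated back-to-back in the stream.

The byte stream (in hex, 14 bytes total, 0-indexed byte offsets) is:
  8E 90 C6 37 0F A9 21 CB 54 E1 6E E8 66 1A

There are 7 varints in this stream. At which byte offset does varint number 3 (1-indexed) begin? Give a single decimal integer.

Answer: 5

Derivation:
  byte[0]=0x8E cont=1 payload=0x0E=14: acc |= 14<<0 -> acc=14 shift=7
  byte[1]=0x90 cont=1 payload=0x10=16: acc |= 16<<7 -> acc=2062 shift=14
  byte[2]=0xC6 cont=1 payload=0x46=70: acc |= 70<<14 -> acc=1148942 shift=21
  byte[3]=0x37 cont=0 payload=0x37=55: acc |= 55<<21 -> acc=116492302 shift=28 [end]
Varint 1: bytes[0:4] = 8E 90 C6 37 -> value 116492302 (4 byte(s))
  byte[4]=0x0F cont=0 payload=0x0F=15: acc |= 15<<0 -> acc=15 shift=7 [end]
Varint 2: bytes[4:5] = 0F -> value 15 (1 byte(s))
  byte[5]=0xA9 cont=1 payload=0x29=41: acc |= 41<<0 -> acc=41 shift=7
  byte[6]=0x21 cont=0 payload=0x21=33: acc |= 33<<7 -> acc=4265 shift=14 [end]
Varint 3: bytes[5:7] = A9 21 -> value 4265 (2 byte(s))
  byte[7]=0xCB cont=1 payload=0x4B=75: acc |= 75<<0 -> acc=75 shift=7
  byte[8]=0x54 cont=0 payload=0x54=84: acc |= 84<<7 -> acc=10827 shift=14 [end]
Varint 4: bytes[7:9] = CB 54 -> value 10827 (2 byte(s))
  byte[9]=0xE1 cont=1 payload=0x61=97: acc |= 97<<0 -> acc=97 shift=7
  byte[10]=0x6E cont=0 payload=0x6E=110: acc |= 110<<7 -> acc=14177 shift=14 [end]
Varint 5: bytes[9:11] = E1 6E -> value 14177 (2 byte(s))
  byte[11]=0xE8 cont=1 payload=0x68=104: acc |= 104<<0 -> acc=104 shift=7
  byte[12]=0x66 cont=0 payload=0x66=102: acc |= 102<<7 -> acc=13160 shift=14 [end]
Varint 6: bytes[11:13] = E8 66 -> value 13160 (2 byte(s))
  byte[13]=0x1A cont=0 payload=0x1A=26: acc |= 26<<0 -> acc=26 shift=7 [end]
Varint 7: bytes[13:14] = 1A -> value 26 (1 byte(s))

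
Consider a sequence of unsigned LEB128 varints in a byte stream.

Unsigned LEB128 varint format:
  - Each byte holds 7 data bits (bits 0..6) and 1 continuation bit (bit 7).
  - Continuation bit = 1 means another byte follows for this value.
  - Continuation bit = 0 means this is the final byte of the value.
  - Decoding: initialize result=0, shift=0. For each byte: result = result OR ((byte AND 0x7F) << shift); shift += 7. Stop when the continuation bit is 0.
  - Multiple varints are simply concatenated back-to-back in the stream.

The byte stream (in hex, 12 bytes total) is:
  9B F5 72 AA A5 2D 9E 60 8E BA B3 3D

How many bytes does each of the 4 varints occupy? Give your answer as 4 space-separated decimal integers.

  byte[0]=0x9B cont=1 payload=0x1B=27: acc |= 27<<0 -> acc=27 shift=7
  byte[1]=0xF5 cont=1 payload=0x75=117: acc |= 117<<7 -> acc=15003 shift=14
  byte[2]=0x72 cont=0 payload=0x72=114: acc |= 114<<14 -> acc=1882779 shift=21 [end]
Varint 1: bytes[0:3] = 9B F5 72 -> value 1882779 (3 byte(s))
  byte[3]=0xAA cont=1 payload=0x2A=42: acc |= 42<<0 -> acc=42 shift=7
  byte[4]=0xA5 cont=1 payload=0x25=37: acc |= 37<<7 -> acc=4778 shift=14
  byte[5]=0x2D cont=0 payload=0x2D=45: acc |= 45<<14 -> acc=742058 shift=21 [end]
Varint 2: bytes[3:6] = AA A5 2D -> value 742058 (3 byte(s))
  byte[6]=0x9E cont=1 payload=0x1E=30: acc |= 30<<0 -> acc=30 shift=7
  byte[7]=0x60 cont=0 payload=0x60=96: acc |= 96<<7 -> acc=12318 shift=14 [end]
Varint 3: bytes[6:8] = 9E 60 -> value 12318 (2 byte(s))
  byte[8]=0x8E cont=1 payload=0x0E=14: acc |= 14<<0 -> acc=14 shift=7
  byte[9]=0xBA cont=1 payload=0x3A=58: acc |= 58<<7 -> acc=7438 shift=14
  byte[10]=0xB3 cont=1 payload=0x33=51: acc |= 51<<14 -> acc=843022 shift=21
  byte[11]=0x3D cont=0 payload=0x3D=61: acc |= 61<<21 -> acc=128769294 shift=28 [end]
Varint 4: bytes[8:12] = 8E BA B3 3D -> value 128769294 (4 byte(s))

Answer: 3 3 2 4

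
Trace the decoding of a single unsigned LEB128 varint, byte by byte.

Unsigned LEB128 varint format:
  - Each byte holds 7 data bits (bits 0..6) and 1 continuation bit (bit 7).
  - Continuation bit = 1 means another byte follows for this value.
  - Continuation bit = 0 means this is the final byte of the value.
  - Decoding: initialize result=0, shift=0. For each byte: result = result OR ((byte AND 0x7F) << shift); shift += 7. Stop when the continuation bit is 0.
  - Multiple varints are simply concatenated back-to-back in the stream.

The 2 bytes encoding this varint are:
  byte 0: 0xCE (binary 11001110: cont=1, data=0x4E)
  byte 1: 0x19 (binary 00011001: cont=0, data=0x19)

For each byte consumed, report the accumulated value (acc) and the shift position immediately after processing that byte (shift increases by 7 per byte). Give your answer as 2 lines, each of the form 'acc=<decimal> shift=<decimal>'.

byte 0=0xCE: payload=0x4E=78, contrib = 78<<0 = 78; acc -> 78, shift -> 7
byte 1=0x19: payload=0x19=25, contrib = 25<<7 = 3200; acc -> 3278, shift -> 14

Answer: acc=78 shift=7
acc=3278 shift=14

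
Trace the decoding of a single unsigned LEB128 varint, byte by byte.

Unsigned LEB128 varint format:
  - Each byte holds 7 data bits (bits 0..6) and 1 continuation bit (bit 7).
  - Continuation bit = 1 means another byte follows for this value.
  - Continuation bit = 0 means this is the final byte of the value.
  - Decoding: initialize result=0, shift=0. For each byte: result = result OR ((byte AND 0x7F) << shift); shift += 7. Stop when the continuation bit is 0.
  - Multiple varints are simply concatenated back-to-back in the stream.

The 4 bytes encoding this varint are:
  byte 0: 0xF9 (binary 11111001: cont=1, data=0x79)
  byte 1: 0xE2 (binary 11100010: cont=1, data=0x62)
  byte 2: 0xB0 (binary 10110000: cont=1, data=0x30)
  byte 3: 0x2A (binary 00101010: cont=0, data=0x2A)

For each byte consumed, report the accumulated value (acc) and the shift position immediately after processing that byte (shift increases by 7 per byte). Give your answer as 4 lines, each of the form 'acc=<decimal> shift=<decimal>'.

Answer: acc=121 shift=7
acc=12665 shift=14
acc=799097 shift=21
acc=88879481 shift=28

Derivation:
byte 0=0xF9: payload=0x79=121, contrib = 121<<0 = 121; acc -> 121, shift -> 7
byte 1=0xE2: payload=0x62=98, contrib = 98<<7 = 12544; acc -> 12665, shift -> 14
byte 2=0xB0: payload=0x30=48, contrib = 48<<14 = 786432; acc -> 799097, shift -> 21
byte 3=0x2A: payload=0x2A=42, contrib = 42<<21 = 88080384; acc -> 88879481, shift -> 28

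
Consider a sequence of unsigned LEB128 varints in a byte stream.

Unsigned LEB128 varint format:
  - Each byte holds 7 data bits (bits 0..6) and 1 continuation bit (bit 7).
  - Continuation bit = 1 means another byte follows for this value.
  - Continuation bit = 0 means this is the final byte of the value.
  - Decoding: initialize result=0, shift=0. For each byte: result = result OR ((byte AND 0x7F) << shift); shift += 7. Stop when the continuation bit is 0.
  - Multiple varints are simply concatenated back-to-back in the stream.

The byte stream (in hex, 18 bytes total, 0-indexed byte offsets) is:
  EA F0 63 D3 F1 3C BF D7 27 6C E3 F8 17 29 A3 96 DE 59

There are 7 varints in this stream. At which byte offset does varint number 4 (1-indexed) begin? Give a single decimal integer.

  byte[0]=0xEA cont=1 payload=0x6A=106: acc |= 106<<0 -> acc=106 shift=7
  byte[1]=0xF0 cont=1 payload=0x70=112: acc |= 112<<7 -> acc=14442 shift=14
  byte[2]=0x63 cont=0 payload=0x63=99: acc |= 99<<14 -> acc=1636458 shift=21 [end]
Varint 1: bytes[0:3] = EA F0 63 -> value 1636458 (3 byte(s))
  byte[3]=0xD3 cont=1 payload=0x53=83: acc |= 83<<0 -> acc=83 shift=7
  byte[4]=0xF1 cont=1 payload=0x71=113: acc |= 113<<7 -> acc=14547 shift=14
  byte[5]=0x3C cont=0 payload=0x3C=60: acc |= 60<<14 -> acc=997587 shift=21 [end]
Varint 2: bytes[3:6] = D3 F1 3C -> value 997587 (3 byte(s))
  byte[6]=0xBF cont=1 payload=0x3F=63: acc |= 63<<0 -> acc=63 shift=7
  byte[7]=0xD7 cont=1 payload=0x57=87: acc |= 87<<7 -> acc=11199 shift=14
  byte[8]=0x27 cont=0 payload=0x27=39: acc |= 39<<14 -> acc=650175 shift=21 [end]
Varint 3: bytes[6:9] = BF D7 27 -> value 650175 (3 byte(s))
  byte[9]=0x6C cont=0 payload=0x6C=108: acc |= 108<<0 -> acc=108 shift=7 [end]
Varint 4: bytes[9:10] = 6C -> value 108 (1 byte(s))
  byte[10]=0xE3 cont=1 payload=0x63=99: acc |= 99<<0 -> acc=99 shift=7
  byte[11]=0xF8 cont=1 payload=0x78=120: acc |= 120<<7 -> acc=15459 shift=14
  byte[12]=0x17 cont=0 payload=0x17=23: acc |= 23<<14 -> acc=392291 shift=21 [end]
Varint 5: bytes[10:13] = E3 F8 17 -> value 392291 (3 byte(s))
  byte[13]=0x29 cont=0 payload=0x29=41: acc |= 41<<0 -> acc=41 shift=7 [end]
Varint 6: bytes[13:14] = 29 -> value 41 (1 byte(s))
  byte[14]=0xA3 cont=1 payload=0x23=35: acc |= 35<<0 -> acc=35 shift=7
  byte[15]=0x96 cont=1 payload=0x16=22: acc |= 22<<7 -> acc=2851 shift=14
  byte[16]=0xDE cont=1 payload=0x5E=94: acc |= 94<<14 -> acc=1542947 shift=21
  byte[17]=0x59 cont=0 payload=0x59=89: acc |= 89<<21 -> acc=188189475 shift=28 [end]
Varint 7: bytes[14:18] = A3 96 DE 59 -> value 188189475 (4 byte(s))

Answer: 9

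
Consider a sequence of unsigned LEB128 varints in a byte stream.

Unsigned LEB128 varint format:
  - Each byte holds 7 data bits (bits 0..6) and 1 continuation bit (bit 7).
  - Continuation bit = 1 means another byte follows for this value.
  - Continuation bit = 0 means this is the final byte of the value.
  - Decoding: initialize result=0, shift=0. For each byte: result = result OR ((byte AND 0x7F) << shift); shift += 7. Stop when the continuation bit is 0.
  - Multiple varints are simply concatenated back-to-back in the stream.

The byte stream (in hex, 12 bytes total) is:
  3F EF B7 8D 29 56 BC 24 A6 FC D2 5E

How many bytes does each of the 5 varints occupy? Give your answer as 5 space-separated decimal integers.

Answer: 1 4 1 2 4

Derivation:
  byte[0]=0x3F cont=0 payload=0x3F=63: acc |= 63<<0 -> acc=63 shift=7 [end]
Varint 1: bytes[0:1] = 3F -> value 63 (1 byte(s))
  byte[1]=0xEF cont=1 payload=0x6F=111: acc |= 111<<0 -> acc=111 shift=7
  byte[2]=0xB7 cont=1 payload=0x37=55: acc |= 55<<7 -> acc=7151 shift=14
  byte[3]=0x8D cont=1 payload=0x0D=13: acc |= 13<<14 -> acc=220143 shift=21
  byte[4]=0x29 cont=0 payload=0x29=41: acc |= 41<<21 -> acc=86203375 shift=28 [end]
Varint 2: bytes[1:5] = EF B7 8D 29 -> value 86203375 (4 byte(s))
  byte[5]=0x56 cont=0 payload=0x56=86: acc |= 86<<0 -> acc=86 shift=7 [end]
Varint 3: bytes[5:6] = 56 -> value 86 (1 byte(s))
  byte[6]=0xBC cont=1 payload=0x3C=60: acc |= 60<<0 -> acc=60 shift=7
  byte[7]=0x24 cont=0 payload=0x24=36: acc |= 36<<7 -> acc=4668 shift=14 [end]
Varint 4: bytes[6:8] = BC 24 -> value 4668 (2 byte(s))
  byte[8]=0xA6 cont=1 payload=0x26=38: acc |= 38<<0 -> acc=38 shift=7
  byte[9]=0xFC cont=1 payload=0x7C=124: acc |= 124<<7 -> acc=15910 shift=14
  byte[10]=0xD2 cont=1 payload=0x52=82: acc |= 82<<14 -> acc=1359398 shift=21
  byte[11]=0x5E cont=0 payload=0x5E=94: acc |= 94<<21 -> acc=198491686 shift=28 [end]
Varint 5: bytes[8:12] = A6 FC D2 5E -> value 198491686 (4 byte(s))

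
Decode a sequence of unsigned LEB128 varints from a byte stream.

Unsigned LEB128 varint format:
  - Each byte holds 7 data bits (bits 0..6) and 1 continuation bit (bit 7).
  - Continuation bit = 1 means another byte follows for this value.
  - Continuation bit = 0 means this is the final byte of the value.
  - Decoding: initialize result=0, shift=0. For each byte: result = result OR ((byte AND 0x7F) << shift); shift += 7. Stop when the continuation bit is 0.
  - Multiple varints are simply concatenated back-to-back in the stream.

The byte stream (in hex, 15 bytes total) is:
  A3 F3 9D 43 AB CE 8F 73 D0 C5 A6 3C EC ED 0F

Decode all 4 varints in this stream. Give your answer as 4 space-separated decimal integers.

Answer: 140999075 241428267 126460624 259820

Derivation:
  byte[0]=0xA3 cont=1 payload=0x23=35: acc |= 35<<0 -> acc=35 shift=7
  byte[1]=0xF3 cont=1 payload=0x73=115: acc |= 115<<7 -> acc=14755 shift=14
  byte[2]=0x9D cont=1 payload=0x1D=29: acc |= 29<<14 -> acc=489891 shift=21
  byte[3]=0x43 cont=0 payload=0x43=67: acc |= 67<<21 -> acc=140999075 shift=28 [end]
Varint 1: bytes[0:4] = A3 F3 9D 43 -> value 140999075 (4 byte(s))
  byte[4]=0xAB cont=1 payload=0x2B=43: acc |= 43<<0 -> acc=43 shift=7
  byte[5]=0xCE cont=1 payload=0x4E=78: acc |= 78<<7 -> acc=10027 shift=14
  byte[6]=0x8F cont=1 payload=0x0F=15: acc |= 15<<14 -> acc=255787 shift=21
  byte[7]=0x73 cont=0 payload=0x73=115: acc |= 115<<21 -> acc=241428267 shift=28 [end]
Varint 2: bytes[4:8] = AB CE 8F 73 -> value 241428267 (4 byte(s))
  byte[8]=0xD0 cont=1 payload=0x50=80: acc |= 80<<0 -> acc=80 shift=7
  byte[9]=0xC5 cont=1 payload=0x45=69: acc |= 69<<7 -> acc=8912 shift=14
  byte[10]=0xA6 cont=1 payload=0x26=38: acc |= 38<<14 -> acc=631504 shift=21
  byte[11]=0x3C cont=0 payload=0x3C=60: acc |= 60<<21 -> acc=126460624 shift=28 [end]
Varint 3: bytes[8:12] = D0 C5 A6 3C -> value 126460624 (4 byte(s))
  byte[12]=0xEC cont=1 payload=0x6C=108: acc |= 108<<0 -> acc=108 shift=7
  byte[13]=0xED cont=1 payload=0x6D=109: acc |= 109<<7 -> acc=14060 shift=14
  byte[14]=0x0F cont=0 payload=0x0F=15: acc |= 15<<14 -> acc=259820 shift=21 [end]
Varint 4: bytes[12:15] = EC ED 0F -> value 259820 (3 byte(s))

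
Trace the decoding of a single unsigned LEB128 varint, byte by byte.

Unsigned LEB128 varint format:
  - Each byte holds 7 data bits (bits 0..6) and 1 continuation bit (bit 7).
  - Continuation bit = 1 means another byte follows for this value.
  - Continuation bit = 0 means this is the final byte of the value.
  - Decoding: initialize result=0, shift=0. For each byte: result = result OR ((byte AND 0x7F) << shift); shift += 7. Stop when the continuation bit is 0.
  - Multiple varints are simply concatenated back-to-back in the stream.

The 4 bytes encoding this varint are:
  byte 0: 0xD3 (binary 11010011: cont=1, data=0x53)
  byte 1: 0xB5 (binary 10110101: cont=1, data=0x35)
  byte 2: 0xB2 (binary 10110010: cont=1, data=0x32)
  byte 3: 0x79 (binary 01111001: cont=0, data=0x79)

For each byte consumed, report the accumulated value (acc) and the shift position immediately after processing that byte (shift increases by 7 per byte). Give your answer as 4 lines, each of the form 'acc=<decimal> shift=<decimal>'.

Answer: acc=83 shift=7
acc=6867 shift=14
acc=826067 shift=21
acc=254581459 shift=28

Derivation:
byte 0=0xD3: payload=0x53=83, contrib = 83<<0 = 83; acc -> 83, shift -> 7
byte 1=0xB5: payload=0x35=53, contrib = 53<<7 = 6784; acc -> 6867, shift -> 14
byte 2=0xB2: payload=0x32=50, contrib = 50<<14 = 819200; acc -> 826067, shift -> 21
byte 3=0x79: payload=0x79=121, contrib = 121<<21 = 253755392; acc -> 254581459, shift -> 28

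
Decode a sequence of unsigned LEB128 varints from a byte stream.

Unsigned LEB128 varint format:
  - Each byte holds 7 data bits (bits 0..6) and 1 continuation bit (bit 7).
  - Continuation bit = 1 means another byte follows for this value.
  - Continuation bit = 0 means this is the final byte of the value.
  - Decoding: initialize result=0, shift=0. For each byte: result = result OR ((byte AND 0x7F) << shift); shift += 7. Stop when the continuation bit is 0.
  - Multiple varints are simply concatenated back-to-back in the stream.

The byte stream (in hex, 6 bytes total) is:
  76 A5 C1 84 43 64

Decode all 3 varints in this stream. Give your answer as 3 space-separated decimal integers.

Answer: 118 140583077 100

Derivation:
  byte[0]=0x76 cont=0 payload=0x76=118: acc |= 118<<0 -> acc=118 shift=7 [end]
Varint 1: bytes[0:1] = 76 -> value 118 (1 byte(s))
  byte[1]=0xA5 cont=1 payload=0x25=37: acc |= 37<<0 -> acc=37 shift=7
  byte[2]=0xC1 cont=1 payload=0x41=65: acc |= 65<<7 -> acc=8357 shift=14
  byte[3]=0x84 cont=1 payload=0x04=4: acc |= 4<<14 -> acc=73893 shift=21
  byte[4]=0x43 cont=0 payload=0x43=67: acc |= 67<<21 -> acc=140583077 shift=28 [end]
Varint 2: bytes[1:5] = A5 C1 84 43 -> value 140583077 (4 byte(s))
  byte[5]=0x64 cont=0 payload=0x64=100: acc |= 100<<0 -> acc=100 shift=7 [end]
Varint 3: bytes[5:6] = 64 -> value 100 (1 byte(s))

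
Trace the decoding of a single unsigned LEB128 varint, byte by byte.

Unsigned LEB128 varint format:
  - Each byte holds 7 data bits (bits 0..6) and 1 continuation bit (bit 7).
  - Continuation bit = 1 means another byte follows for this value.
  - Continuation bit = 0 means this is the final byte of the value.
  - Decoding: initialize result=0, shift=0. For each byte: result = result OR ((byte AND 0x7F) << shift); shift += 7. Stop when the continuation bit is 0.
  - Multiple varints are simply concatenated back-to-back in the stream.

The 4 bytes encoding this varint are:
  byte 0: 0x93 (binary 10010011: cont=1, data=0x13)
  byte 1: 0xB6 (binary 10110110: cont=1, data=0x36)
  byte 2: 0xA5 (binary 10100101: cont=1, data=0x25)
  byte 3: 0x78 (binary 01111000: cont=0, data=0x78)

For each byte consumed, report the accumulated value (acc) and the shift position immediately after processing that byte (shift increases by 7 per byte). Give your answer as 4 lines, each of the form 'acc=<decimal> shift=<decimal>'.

Answer: acc=19 shift=7
acc=6931 shift=14
acc=613139 shift=21
acc=252271379 shift=28

Derivation:
byte 0=0x93: payload=0x13=19, contrib = 19<<0 = 19; acc -> 19, shift -> 7
byte 1=0xB6: payload=0x36=54, contrib = 54<<7 = 6912; acc -> 6931, shift -> 14
byte 2=0xA5: payload=0x25=37, contrib = 37<<14 = 606208; acc -> 613139, shift -> 21
byte 3=0x78: payload=0x78=120, contrib = 120<<21 = 251658240; acc -> 252271379, shift -> 28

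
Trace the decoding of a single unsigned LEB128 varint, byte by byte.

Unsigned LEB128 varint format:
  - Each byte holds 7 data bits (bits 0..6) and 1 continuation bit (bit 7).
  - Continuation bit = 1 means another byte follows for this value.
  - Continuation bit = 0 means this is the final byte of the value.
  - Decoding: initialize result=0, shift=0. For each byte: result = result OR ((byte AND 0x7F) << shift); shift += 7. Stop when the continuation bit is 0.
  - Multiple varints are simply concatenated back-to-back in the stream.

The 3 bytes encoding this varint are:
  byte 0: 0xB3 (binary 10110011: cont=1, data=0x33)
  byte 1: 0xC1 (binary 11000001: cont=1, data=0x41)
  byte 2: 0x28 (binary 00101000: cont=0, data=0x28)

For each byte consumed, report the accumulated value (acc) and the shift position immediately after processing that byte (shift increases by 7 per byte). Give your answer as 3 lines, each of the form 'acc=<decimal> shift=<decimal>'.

byte 0=0xB3: payload=0x33=51, contrib = 51<<0 = 51; acc -> 51, shift -> 7
byte 1=0xC1: payload=0x41=65, contrib = 65<<7 = 8320; acc -> 8371, shift -> 14
byte 2=0x28: payload=0x28=40, contrib = 40<<14 = 655360; acc -> 663731, shift -> 21

Answer: acc=51 shift=7
acc=8371 shift=14
acc=663731 shift=21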